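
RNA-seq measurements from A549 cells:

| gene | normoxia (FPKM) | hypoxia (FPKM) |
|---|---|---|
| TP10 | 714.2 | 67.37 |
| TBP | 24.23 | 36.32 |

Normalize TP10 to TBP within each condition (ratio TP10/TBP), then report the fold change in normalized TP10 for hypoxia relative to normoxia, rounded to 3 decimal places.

0.063

TP10/TBP (normoxia) = 714.2 / 24.23 = 29.476
TP10/TBP (hypoxia) = 67.37 / 36.32 = 1.8549
Fold change = 1.8549 / 29.476 = 0.0629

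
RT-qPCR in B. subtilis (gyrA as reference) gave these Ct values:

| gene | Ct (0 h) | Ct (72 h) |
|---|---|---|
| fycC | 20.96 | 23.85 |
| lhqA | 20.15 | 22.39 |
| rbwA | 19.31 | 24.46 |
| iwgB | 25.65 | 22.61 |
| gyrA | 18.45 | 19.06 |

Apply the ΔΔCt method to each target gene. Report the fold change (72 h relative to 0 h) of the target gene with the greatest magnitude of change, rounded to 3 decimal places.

fycC: ΔΔCt = (23.85−19.06) − (20.96−18.45) = 4.79 − 2.51 = 2.28; fold change = 2^-2.28 = 0.206
lhqA: ΔΔCt = (22.39−19.06) − (20.15−18.45) = 3.33 − 1.70 = 1.63; fold change = 2^-1.63 = 0.323
rbwA: ΔΔCt = (24.46−19.06) − (19.31−18.45) = 5.40 − 0.86 = 4.54; fold change = 2^-4.54 = 0.043
iwgB: ΔΔCt = (22.61−19.06) − (25.65−18.45) = 3.55 − 7.20 = -3.65; fold change = 2^3.65 = 12.553
rbwA has the largest |ΔΔCt| = 4.54.

0.043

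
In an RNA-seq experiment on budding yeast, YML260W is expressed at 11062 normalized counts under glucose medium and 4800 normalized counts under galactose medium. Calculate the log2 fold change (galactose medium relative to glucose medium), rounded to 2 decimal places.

-1.20

Fold change = 4800 / 11062 = 0.4339
log2(0.4339) = -1.205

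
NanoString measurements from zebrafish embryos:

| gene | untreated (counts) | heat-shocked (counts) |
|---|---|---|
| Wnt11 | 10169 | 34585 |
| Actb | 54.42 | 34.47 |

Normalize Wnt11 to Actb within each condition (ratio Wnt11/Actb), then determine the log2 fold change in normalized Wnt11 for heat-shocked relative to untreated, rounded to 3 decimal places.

Wnt11/Actb (untreated) = 10169 / 54.42 = 186.86
Wnt11/Actb (heat-shocked) = 34585 / 34.47 = 1003.3
Fold change = 1003.3 / 186.86 = 5.3694
log2(5.3694) = 2.4248

2.425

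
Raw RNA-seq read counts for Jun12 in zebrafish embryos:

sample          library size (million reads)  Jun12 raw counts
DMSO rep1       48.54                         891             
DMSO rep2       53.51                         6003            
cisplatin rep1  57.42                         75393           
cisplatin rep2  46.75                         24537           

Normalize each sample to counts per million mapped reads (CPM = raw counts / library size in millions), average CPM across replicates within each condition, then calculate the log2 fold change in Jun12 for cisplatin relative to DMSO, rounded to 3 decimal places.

3.815

CPM(DMSO rep1) = 891 / 48.54 = 18.3560
CPM(DMSO rep2) = 6003 / 53.51 = 112.1846
CPM(cisplatin rep1) = 75393 / 57.42 = 1313.0094
CPM(cisplatin rep2) = 24537 / 46.75 = 524.8556
mean CPM(DMSO) = 65.2703; mean CPM(cisplatin) = 918.9325
Fold change = 918.9325 / 65.2703 = 14.07887
log2(14.07887) = 3.8155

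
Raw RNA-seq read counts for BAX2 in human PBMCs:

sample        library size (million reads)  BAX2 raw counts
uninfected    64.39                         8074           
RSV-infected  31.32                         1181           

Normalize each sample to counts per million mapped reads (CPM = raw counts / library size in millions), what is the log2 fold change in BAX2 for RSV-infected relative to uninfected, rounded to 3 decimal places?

CPM(uninfected) = 8074 / 64.39 = 125.3921
CPM(RSV-infected) = 1181 / 31.32 = 37.7075
Fold change = 37.7075 / 125.3921 = 0.30072
log2(0.30072) = -1.7335

-1.734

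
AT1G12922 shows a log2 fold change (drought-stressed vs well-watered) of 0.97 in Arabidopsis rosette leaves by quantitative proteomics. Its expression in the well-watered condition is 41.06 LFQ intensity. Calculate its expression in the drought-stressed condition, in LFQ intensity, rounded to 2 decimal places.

Fold change = 2^(0.97) = 1.9588
drought-stressed expression = 41.06 × 1.9588 = 80.43

80.43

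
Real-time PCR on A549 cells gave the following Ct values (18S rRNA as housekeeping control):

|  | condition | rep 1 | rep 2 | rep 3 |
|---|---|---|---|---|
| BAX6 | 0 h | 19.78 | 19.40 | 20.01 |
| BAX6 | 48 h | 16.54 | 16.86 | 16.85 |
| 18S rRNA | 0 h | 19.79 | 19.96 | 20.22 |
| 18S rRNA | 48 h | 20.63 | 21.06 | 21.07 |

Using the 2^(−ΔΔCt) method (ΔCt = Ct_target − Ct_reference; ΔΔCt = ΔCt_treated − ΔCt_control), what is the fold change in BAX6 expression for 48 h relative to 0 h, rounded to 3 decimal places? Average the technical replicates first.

15.032

Mean Ct: BAX6 0 h 19.730; BAX6 48 h 16.750; 18S rRNA 0 h 19.990; 18S rRNA 48 h 20.920
ΔCt(0 h) = 19.730 − 19.990 = -0.260
ΔCt(48 h) = 16.750 − 20.920 = -4.170
ΔΔCt = -4.170 − (-0.260) = -3.910
Fold change = 2^(−(-3.910)) = 2^3.910 = 15.0324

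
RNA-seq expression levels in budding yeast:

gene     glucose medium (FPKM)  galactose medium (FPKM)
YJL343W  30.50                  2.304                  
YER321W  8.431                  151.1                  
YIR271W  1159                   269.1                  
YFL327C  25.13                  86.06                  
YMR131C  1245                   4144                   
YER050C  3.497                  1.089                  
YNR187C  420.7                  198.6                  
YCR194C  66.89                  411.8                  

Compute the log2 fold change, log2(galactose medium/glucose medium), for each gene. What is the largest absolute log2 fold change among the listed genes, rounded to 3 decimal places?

4.164

log2(2.304/30.50) = -3.727  (YJL343W)
log2(151.1/8.431) = 4.164  (YER321W)
log2(269.1/1159) = -2.107  (YIR271W)
log2(86.06/25.13) = 1.776  (YFL327C)
log2(4144/1245) = 1.735  (YMR131C)
log2(1.089/3.497) = -1.683  (YER050C)
log2(198.6/420.7) = -1.083  (YNR187C)
log2(411.8/66.89) = 2.622  (YCR194C)
The largest magnitude belongs to YER321W.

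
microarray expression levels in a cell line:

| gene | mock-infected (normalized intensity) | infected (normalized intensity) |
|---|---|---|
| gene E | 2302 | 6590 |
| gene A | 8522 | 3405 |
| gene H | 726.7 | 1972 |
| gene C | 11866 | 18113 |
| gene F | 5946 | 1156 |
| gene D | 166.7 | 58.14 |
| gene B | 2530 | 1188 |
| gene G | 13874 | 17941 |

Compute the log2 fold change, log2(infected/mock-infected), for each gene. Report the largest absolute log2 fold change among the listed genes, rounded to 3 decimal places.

2.363

log2(6590/2302) = 1.517  (gene E)
log2(3405/8522) = -1.324  (gene A)
log2(1972/726.7) = 1.440  (gene H)
log2(18113/11866) = 0.610  (gene C)
log2(1156/5946) = -2.363  (gene F)
log2(58.14/166.7) = -1.520  (gene D)
log2(1188/2530) = -1.091  (gene B)
log2(17941/13874) = 0.371  (gene G)
The largest magnitude belongs to gene F.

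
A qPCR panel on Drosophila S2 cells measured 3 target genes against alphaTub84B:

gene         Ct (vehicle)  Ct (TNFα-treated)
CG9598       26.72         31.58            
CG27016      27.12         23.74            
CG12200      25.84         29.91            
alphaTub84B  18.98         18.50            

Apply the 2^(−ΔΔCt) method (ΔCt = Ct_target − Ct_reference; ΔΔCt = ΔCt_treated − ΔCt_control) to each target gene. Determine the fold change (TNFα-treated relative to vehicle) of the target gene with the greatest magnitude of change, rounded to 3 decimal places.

CG9598: ΔΔCt = (31.58−18.50) − (26.72−18.98) = 13.08 − 7.74 = 5.34; fold change = 2^-5.34 = 0.025
CG27016: ΔΔCt = (23.74−18.50) − (27.12−18.98) = 5.24 − 8.14 = -2.90; fold change = 2^2.90 = 7.464
CG12200: ΔΔCt = (29.91−18.50) − (25.84−18.98) = 11.41 − 6.86 = 4.55; fold change = 2^-4.55 = 0.043
CG9598 has the largest |ΔΔCt| = 5.34.

0.025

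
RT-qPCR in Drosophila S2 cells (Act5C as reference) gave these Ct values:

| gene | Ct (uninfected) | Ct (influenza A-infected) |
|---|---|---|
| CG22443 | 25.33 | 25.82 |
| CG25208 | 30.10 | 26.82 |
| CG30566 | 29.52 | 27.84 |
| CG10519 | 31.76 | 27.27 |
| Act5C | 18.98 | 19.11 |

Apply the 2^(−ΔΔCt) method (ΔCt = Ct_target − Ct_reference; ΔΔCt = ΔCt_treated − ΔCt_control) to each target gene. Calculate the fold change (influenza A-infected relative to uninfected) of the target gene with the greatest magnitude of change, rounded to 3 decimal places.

24.590

CG22443: ΔΔCt = (25.82−19.11) − (25.33−18.98) = 6.71 − 6.35 = 0.36; fold change = 2^-0.36 = 0.779
CG25208: ΔΔCt = (26.82−19.11) − (30.10−18.98) = 7.71 − 11.12 = -3.41; fold change = 2^3.41 = 10.629
CG30566: ΔΔCt = (27.84−19.11) − (29.52−18.98) = 8.73 − 10.54 = -1.81; fold change = 2^1.81 = 3.506
CG10519: ΔΔCt = (27.27−19.11) − (31.76−18.98) = 8.16 − 12.78 = -4.62; fold change = 2^4.62 = 24.590
CG10519 has the largest |ΔΔCt| = 4.62.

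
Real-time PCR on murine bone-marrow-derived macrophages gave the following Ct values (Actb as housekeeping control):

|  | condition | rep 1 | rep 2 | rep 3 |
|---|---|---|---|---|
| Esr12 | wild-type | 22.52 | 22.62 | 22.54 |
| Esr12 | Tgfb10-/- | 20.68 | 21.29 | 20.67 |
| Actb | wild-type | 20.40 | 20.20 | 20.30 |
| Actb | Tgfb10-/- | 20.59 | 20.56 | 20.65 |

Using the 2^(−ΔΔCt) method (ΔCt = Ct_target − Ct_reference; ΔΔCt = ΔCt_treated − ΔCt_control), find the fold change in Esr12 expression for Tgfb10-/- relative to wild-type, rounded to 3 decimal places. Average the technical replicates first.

Mean Ct: Esr12 wild-type 22.560; Esr12 Tgfb10-/- 20.880; Actb wild-type 20.300; Actb Tgfb10-/- 20.600
ΔCt(wild-type) = 22.560 − 20.300 = 2.260
ΔCt(Tgfb10-/-) = 20.880 − 20.600 = 0.280
ΔΔCt = 0.280 − 2.260 = -1.980
Fold change = 2^(−(-1.980)) = 2^1.980 = 3.9449

3.945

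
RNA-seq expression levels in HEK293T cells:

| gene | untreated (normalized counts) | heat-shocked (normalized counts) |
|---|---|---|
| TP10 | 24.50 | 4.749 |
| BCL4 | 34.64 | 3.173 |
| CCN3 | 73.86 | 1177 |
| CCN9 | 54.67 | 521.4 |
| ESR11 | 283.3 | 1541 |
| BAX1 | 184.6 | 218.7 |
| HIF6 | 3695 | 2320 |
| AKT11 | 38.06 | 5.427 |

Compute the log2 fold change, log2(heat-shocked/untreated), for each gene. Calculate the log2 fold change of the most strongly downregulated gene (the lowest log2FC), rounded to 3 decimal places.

-3.449

log2(4.749/24.50) = -2.367  (TP10)
log2(3.173/34.64) = -3.449  (BCL4)
log2(1177/73.86) = 3.994  (CCN3)
log2(521.4/54.67) = 3.254  (CCN9)
log2(1541/283.3) = 2.443  (ESR11)
log2(218.7/184.6) = 0.245  (BAX1)
log2(2320/3695) = -0.671  (HIF6)
log2(5.427/38.06) = -2.810  (AKT11)
BCL4 is most strongly downregulated.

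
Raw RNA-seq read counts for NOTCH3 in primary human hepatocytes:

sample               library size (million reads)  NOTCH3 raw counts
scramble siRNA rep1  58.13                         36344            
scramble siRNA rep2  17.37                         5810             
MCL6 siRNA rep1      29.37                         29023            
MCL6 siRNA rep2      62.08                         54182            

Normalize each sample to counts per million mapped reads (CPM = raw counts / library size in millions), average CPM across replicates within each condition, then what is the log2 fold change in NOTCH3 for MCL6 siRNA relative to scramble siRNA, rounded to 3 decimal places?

0.955

CPM(scramble siRNA rep1) = 36344 / 58.13 = 625.2193
CPM(scramble siRNA rep2) = 5810 / 17.37 = 334.4847
CPM(MCL6 siRNA rep1) = 29023 / 29.37 = 988.1852
CPM(MCL6 siRNA rep2) = 54182 / 62.08 = 872.7771
mean CPM(scramble siRNA) = 479.8520; mean CPM(MCL6 siRNA) = 930.4811
Fold change = 930.4811 / 479.8520 = 1.93910
log2(1.93910) = 0.9554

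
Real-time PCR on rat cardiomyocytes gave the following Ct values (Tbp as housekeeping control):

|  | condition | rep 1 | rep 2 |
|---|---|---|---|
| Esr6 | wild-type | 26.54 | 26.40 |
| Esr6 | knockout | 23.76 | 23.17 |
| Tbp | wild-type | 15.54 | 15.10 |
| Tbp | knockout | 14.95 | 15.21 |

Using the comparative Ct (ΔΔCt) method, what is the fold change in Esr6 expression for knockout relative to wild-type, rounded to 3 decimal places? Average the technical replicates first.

Mean Ct: Esr6 wild-type 26.470; Esr6 knockout 23.465; Tbp wild-type 15.320; Tbp knockout 15.080
ΔCt(wild-type) = 26.470 − 15.320 = 11.150
ΔCt(knockout) = 23.465 − 15.080 = 8.385
ΔΔCt = 8.385 − 11.150 = -2.765
Fold change = 2^(−(-2.765)) = 2^2.765 = 6.7975

6.797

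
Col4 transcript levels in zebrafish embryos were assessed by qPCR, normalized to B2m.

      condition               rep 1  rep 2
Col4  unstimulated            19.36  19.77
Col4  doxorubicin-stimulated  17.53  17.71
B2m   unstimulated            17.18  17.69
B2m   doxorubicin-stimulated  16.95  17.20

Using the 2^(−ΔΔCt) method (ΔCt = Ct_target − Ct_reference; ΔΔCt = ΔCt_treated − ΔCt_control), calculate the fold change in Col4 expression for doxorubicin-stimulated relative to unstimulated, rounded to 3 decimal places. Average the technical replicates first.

3.000

Mean Ct: Col4 unstimulated 19.565; Col4 doxorubicin-stimulated 17.620; B2m unstimulated 17.435; B2m doxorubicin-stimulated 17.075
ΔCt(unstimulated) = 19.565 − 17.435 = 2.130
ΔCt(doxorubicin-stimulated) = 17.620 − 17.075 = 0.545
ΔΔCt = 0.545 − 2.130 = -1.585
Fold change = 2^(−(-1.585)) = 2^1.585 = 3.0001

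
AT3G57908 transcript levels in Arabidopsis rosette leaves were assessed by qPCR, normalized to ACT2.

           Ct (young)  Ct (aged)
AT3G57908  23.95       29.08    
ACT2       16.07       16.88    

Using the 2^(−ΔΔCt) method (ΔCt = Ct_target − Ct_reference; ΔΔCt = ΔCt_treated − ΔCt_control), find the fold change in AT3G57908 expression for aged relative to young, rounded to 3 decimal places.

ΔCt(young) = 23.950 − 16.070 = 7.880
ΔCt(aged) = 29.080 − 16.880 = 12.200
ΔΔCt = 12.200 − 7.880 = 4.320
Fold change = 2^(−4.320) = 0.0501

0.050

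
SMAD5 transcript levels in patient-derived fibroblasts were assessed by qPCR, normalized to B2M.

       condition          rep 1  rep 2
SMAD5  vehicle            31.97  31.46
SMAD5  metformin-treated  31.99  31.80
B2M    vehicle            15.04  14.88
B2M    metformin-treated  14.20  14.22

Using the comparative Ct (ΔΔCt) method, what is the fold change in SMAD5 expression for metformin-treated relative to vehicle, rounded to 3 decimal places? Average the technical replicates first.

Mean Ct: SMAD5 vehicle 31.715; SMAD5 metformin-treated 31.895; B2M vehicle 14.960; B2M metformin-treated 14.210
ΔCt(vehicle) = 31.715 − 14.960 = 16.755
ΔCt(metformin-treated) = 31.895 − 14.210 = 17.685
ΔΔCt = 17.685 − 16.755 = 0.930
Fold change = 2^(−0.930) = 0.5249

0.525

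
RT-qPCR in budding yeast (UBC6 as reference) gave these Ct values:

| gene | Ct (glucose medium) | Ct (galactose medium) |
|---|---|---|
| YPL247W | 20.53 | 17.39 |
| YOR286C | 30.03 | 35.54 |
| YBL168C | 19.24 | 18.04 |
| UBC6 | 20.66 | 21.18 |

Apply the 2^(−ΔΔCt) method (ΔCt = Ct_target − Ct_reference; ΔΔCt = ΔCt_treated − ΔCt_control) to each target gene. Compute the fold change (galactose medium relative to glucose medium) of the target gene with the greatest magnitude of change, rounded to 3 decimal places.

YPL247W: ΔΔCt = (17.39−21.18) − (20.53−20.66) = -3.79 − (-0.13) = -3.66; fold change = 2^3.66 = 12.641
YOR286C: ΔΔCt = (35.54−21.18) − (30.03−20.66) = 14.36 − 9.37 = 4.99; fold change = 2^-4.99 = 0.031
YBL168C: ΔΔCt = (18.04−21.18) − (19.24−20.66) = -3.14 − (-1.42) = -1.72; fold change = 2^1.72 = 3.294
YOR286C has the largest |ΔΔCt| = 4.99.

0.031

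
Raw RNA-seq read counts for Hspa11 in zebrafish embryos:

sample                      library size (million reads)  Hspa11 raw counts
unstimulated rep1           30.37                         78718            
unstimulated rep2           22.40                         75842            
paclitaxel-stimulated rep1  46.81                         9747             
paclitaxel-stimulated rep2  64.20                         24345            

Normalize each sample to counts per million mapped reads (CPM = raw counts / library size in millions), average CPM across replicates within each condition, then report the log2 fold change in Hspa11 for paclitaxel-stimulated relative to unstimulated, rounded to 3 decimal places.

-3.347

CPM(unstimulated rep1) = 78718 / 30.37 = 2591.9658
CPM(unstimulated rep2) = 75842 / 22.40 = 3385.8036
CPM(paclitaxel-stimulated rep1) = 9747 / 46.81 = 208.2247
CPM(paclitaxel-stimulated rep2) = 24345 / 64.20 = 379.2056
mean CPM(unstimulated) = 2988.8847; mean CPM(paclitaxel-stimulated) = 293.7152
Fold change = 293.7152 / 2988.8847 = 0.09827
log2(0.09827) = -3.3471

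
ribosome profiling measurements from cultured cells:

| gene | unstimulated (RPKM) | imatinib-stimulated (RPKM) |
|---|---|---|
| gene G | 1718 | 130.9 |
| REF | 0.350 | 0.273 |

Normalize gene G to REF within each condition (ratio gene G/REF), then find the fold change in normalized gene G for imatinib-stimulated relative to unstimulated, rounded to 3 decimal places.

gene G/REF (unstimulated) = 1718 / 0.350 = 4908.6
gene G/REF (imatinib-stimulated) = 130.9 / 0.273 = 479.49
Fold change = 479.49 / 4908.6 = 0.0977

0.098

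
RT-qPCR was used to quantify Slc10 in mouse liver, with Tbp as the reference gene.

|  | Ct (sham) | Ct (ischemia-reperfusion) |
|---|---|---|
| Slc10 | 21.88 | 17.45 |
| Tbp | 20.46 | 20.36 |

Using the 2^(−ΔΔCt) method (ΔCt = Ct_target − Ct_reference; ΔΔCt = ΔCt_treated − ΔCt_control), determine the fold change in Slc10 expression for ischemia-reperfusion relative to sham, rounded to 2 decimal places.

20.11

ΔCt(sham) = 21.880 − 20.460 = 1.420
ΔCt(ischemia-reperfusion) = 17.450 − 20.360 = -2.910
ΔΔCt = -2.910 − 1.420 = -4.330
Fold change = 2^(−(-4.330)) = 2^4.330 = 20.112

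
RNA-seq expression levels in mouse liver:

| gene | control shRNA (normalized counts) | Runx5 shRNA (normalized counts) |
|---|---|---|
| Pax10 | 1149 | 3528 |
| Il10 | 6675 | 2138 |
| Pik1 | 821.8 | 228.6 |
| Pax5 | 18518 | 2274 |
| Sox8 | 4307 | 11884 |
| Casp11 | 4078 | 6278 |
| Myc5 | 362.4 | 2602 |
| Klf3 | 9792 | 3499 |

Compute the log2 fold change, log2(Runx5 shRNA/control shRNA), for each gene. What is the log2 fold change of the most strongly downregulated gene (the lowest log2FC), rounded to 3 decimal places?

log2(3528/1149) = 1.618  (Pax10)
log2(2138/6675) = -1.643  (Il10)
log2(228.6/821.8) = -1.846  (Pik1)
log2(2274/18518) = -3.026  (Pax5)
log2(11884/4307) = 1.464  (Sox8)
log2(6278/4078) = 0.622  (Casp11)
log2(2602/362.4) = 2.844  (Myc5)
log2(3499/9792) = -1.485  (Klf3)
Pax5 is most strongly downregulated.

-3.026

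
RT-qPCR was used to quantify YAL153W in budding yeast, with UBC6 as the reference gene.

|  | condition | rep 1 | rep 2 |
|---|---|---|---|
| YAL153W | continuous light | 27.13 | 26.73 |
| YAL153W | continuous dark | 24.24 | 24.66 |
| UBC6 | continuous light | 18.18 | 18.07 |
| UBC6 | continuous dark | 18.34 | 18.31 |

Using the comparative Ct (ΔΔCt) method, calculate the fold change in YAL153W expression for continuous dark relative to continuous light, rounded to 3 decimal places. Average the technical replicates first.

Mean Ct: YAL153W continuous light 26.930; YAL153W continuous dark 24.450; UBC6 continuous light 18.125; UBC6 continuous dark 18.325
ΔCt(continuous light) = 26.930 − 18.125 = 8.805
ΔCt(continuous dark) = 24.450 − 18.325 = 6.125
ΔΔCt = 6.125 − 8.805 = -2.680
Fold change = 2^(−(-2.680)) = 2^2.680 = 6.4086

6.409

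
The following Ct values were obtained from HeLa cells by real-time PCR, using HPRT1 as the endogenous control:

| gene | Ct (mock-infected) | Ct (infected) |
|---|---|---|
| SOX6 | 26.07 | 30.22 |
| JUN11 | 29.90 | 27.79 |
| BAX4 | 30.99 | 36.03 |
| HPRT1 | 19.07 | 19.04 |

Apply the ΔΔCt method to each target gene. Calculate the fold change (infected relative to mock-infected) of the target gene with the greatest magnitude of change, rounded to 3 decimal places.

SOX6: ΔΔCt = (30.22−19.04) − (26.07−19.07) = 11.18 − 7.00 = 4.18; fold change = 2^-4.18 = 0.055
JUN11: ΔΔCt = (27.79−19.04) − (29.90−19.07) = 8.75 − 10.83 = -2.08; fold change = 2^2.08 = 4.228
BAX4: ΔΔCt = (36.03−19.04) − (30.99−19.07) = 16.99 − 11.92 = 5.07; fold change = 2^-5.07 = 0.030
BAX4 has the largest |ΔΔCt| = 5.07.

0.030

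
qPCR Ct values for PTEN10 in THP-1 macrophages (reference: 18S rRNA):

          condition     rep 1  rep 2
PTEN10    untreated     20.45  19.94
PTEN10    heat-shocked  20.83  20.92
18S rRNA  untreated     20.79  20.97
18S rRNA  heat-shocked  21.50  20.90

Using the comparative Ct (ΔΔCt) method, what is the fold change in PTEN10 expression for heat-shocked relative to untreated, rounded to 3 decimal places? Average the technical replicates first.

0.779

Mean Ct: PTEN10 untreated 20.195; PTEN10 heat-shocked 20.875; 18S rRNA untreated 20.880; 18S rRNA heat-shocked 21.200
ΔCt(untreated) = 20.195 − 20.880 = -0.685
ΔCt(heat-shocked) = 20.875 − 21.200 = -0.325
ΔΔCt = -0.325 − (-0.685) = 0.360
Fold change = 2^(−0.360) = 0.7792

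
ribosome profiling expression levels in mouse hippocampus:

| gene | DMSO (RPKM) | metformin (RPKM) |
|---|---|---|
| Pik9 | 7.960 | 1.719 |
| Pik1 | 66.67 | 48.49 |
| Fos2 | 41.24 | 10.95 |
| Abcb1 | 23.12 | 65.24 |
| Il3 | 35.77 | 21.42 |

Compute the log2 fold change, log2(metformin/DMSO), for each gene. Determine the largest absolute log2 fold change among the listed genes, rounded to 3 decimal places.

log2(1.719/7.960) = -2.211  (Pik9)
log2(48.49/66.67) = -0.459  (Pik1)
log2(10.95/41.24) = -1.913  (Fos2)
log2(65.24/23.12) = 1.497  (Abcb1)
log2(21.42/35.77) = -0.740  (Il3)
The largest magnitude belongs to Pik9.

2.211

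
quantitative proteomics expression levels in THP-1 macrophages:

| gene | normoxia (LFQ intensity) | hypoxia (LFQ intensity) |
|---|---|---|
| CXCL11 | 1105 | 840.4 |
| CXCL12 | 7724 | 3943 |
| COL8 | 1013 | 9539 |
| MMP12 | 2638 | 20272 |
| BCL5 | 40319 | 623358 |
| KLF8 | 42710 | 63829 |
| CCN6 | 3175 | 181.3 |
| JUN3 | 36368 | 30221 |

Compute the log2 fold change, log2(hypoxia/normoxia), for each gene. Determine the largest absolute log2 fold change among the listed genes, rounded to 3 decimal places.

log2(840.4/1105) = -0.395  (CXCL11)
log2(3943/7724) = -0.970  (CXCL12)
log2(9539/1013) = 3.235  (COL8)
log2(20272/2638) = 2.942  (MMP12)
log2(623358/40319) = 3.951  (BCL5)
log2(63829/42710) = 0.580  (KLF8)
log2(181.3/3175) = -4.130  (CCN6)
log2(30221/36368) = -0.267  (JUN3)
The largest magnitude belongs to CCN6.

4.130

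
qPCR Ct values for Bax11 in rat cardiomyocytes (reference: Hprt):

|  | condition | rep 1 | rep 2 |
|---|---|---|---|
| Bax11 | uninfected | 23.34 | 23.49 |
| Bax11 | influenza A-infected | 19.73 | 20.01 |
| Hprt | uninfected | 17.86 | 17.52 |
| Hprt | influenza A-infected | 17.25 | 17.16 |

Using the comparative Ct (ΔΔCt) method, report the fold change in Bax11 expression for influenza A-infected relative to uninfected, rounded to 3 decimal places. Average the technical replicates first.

8.340

Mean Ct: Bax11 uninfected 23.415; Bax11 influenza A-infected 19.870; Hprt uninfected 17.690; Hprt influenza A-infected 17.205
ΔCt(uninfected) = 23.415 − 17.690 = 5.725
ΔCt(influenza A-infected) = 19.870 − 17.205 = 2.665
ΔΔCt = 2.665 − 5.725 = -3.060
Fold change = 2^(−(-3.060)) = 2^3.060 = 8.3397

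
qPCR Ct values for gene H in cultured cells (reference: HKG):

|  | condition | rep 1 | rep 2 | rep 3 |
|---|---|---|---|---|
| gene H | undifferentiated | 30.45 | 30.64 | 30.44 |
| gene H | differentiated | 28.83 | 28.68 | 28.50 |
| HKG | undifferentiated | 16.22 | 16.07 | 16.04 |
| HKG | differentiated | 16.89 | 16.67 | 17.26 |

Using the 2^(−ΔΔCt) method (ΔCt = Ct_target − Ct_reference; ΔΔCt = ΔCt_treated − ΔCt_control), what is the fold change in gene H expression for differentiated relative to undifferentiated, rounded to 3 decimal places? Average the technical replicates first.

Mean Ct: gene H undifferentiated 30.510; gene H differentiated 28.670; HKG undifferentiated 16.110; HKG differentiated 16.940
ΔCt(undifferentiated) = 30.510 − 16.110 = 14.400
ΔCt(differentiated) = 28.670 − 16.940 = 11.730
ΔΔCt = 11.730 − 14.400 = -2.670
Fold change = 2^(−(-2.670)) = 2^2.670 = 6.3643

6.364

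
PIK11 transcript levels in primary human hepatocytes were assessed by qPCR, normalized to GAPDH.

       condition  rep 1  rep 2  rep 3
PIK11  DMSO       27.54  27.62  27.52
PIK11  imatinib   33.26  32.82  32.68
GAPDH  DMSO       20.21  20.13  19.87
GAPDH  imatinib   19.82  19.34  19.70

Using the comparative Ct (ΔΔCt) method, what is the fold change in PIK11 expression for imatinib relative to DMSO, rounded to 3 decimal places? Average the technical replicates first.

Mean Ct: PIK11 DMSO 27.560; PIK11 imatinib 32.920; GAPDH DMSO 20.070; GAPDH imatinib 19.620
ΔCt(DMSO) = 27.560 − 20.070 = 7.490
ΔCt(imatinib) = 32.920 − 19.620 = 13.300
ΔΔCt = 13.300 − 7.490 = 5.810
Fold change = 2^(−5.810) = 0.0178

0.018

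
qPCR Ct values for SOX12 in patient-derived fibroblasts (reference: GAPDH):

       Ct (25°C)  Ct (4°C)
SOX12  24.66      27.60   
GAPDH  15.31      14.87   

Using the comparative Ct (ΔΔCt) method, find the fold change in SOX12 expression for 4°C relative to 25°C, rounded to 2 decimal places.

ΔCt(25°C) = 24.660 − 15.310 = 9.350
ΔCt(4°C) = 27.600 − 14.870 = 12.730
ΔΔCt = 12.730 − 9.350 = 3.380
Fold change = 2^(−3.380) = 0.096

0.10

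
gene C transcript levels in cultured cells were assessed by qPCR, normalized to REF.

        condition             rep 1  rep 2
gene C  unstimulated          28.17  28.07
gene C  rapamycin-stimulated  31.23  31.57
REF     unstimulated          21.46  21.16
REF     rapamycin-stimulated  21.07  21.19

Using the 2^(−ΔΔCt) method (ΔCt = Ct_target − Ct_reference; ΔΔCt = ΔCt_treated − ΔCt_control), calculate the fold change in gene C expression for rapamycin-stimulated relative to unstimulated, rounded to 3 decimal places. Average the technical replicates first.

0.091

Mean Ct: gene C unstimulated 28.120; gene C rapamycin-stimulated 31.400; REF unstimulated 21.310; REF rapamycin-stimulated 21.130
ΔCt(unstimulated) = 28.120 − 21.310 = 6.810
ΔCt(rapamycin-stimulated) = 31.400 − 21.130 = 10.270
ΔΔCt = 10.270 − 6.810 = 3.460
Fold change = 2^(−3.460) = 0.0909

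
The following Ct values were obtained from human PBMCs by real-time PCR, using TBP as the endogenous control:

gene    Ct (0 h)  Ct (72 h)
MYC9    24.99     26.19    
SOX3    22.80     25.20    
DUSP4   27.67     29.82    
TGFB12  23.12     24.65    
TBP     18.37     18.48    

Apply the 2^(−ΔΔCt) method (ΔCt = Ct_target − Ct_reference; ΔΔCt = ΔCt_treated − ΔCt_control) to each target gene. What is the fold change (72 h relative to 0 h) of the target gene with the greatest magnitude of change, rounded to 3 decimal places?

0.204

MYC9: ΔΔCt = (26.19−18.48) − (24.99−18.37) = 7.71 − 6.62 = 1.09; fold change = 2^-1.09 = 0.470
SOX3: ΔΔCt = (25.20−18.48) − (22.80−18.37) = 6.72 − 4.43 = 2.29; fold change = 2^-2.29 = 0.204
DUSP4: ΔΔCt = (29.82−18.48) − (27.67−18.37) = 11.34 − 9.30 = 2.04; fold change = 2^-2.04 = 0.243
TGFB12: ΔΔCt = (24.65−18.48) − (23.12−18.37) = 6.17 − 4.75 = 1.42; fold change = 2^-1.42 = 0.374
SOX3 has the largest |ΔΔCt| = 2.29.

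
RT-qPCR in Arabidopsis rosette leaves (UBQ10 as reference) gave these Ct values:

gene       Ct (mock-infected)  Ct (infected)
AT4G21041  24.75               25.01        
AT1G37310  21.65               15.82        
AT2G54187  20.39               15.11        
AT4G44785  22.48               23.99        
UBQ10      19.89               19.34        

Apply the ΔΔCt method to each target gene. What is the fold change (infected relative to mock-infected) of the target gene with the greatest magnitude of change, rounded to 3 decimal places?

AT4G21041: ΔΔCt = (25.01−19.34) − (24.75−19.89) = 5.67 − 4.86 = 0.81; fold change = 2^-0.81 = 0.570
AT1G37310: ΔΔCt = (15.82−19.34) − (21.65−19.89) = -3.52 − 1.76 = -5.28; fold change = 2^5.28 = 38.854
AT2G54187: ΔΔCt = (15.11−19.34) − (20.39−19.89) = -4.23 − 0.50 = -4.73; fold change = 2^4.73 = 26.538
AT4G44785: ΔΔCt = (23.99−19.34) − (22.48−19.89) = 4.65 − 2.59 = 2.06; fold change = 2^-2.06 = 0.240
AT1G37310 has the largest |ΔΔCt| = 5.28.

38.854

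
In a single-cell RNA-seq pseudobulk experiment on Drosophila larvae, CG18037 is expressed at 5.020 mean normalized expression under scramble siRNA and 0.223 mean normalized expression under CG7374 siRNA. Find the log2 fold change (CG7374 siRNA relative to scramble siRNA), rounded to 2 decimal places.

-4.49

Fold change = 0.223 / 5.020 = 0.0444
log2(0.0444) = -4.493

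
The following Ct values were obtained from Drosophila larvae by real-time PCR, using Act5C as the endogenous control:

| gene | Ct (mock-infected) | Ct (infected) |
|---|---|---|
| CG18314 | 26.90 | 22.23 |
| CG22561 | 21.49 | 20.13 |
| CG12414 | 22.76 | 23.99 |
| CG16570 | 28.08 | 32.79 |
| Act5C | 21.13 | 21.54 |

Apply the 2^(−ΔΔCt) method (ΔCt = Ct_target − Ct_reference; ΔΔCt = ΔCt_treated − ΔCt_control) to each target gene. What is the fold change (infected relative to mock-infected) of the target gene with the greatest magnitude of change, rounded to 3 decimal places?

33.825

CG18314: ΔΔCt = (22.23−21.54) − (26.90−21.13) = 0.69 − 5.77 = -5.08; fold change = 2^5.08 = 33.825
CG22561: ΔΔCt = (20.13−21.54) − (21.49−21.13) = -1.41 − 0.36 = -1.77; fold change = 2^1.77 = 3.411
CG12414: ΔΔCt = (23.99−21.54) − (22.76−21.13) = 2.45 − 1.63 = 0.82; fold change = 2^-0.82 = 0.566
CG16570: ΔΔCt = (32.79−21.54) − (28.08−21.13) = 11.25 − 6.95 = 4.30; fold change = 2^-4.30 = 0.051
CG18314 has the largest |ΔΔCt| = 5.08.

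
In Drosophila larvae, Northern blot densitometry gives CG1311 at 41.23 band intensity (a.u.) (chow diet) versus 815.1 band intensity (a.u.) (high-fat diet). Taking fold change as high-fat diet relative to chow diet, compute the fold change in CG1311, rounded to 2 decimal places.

19.77

Fold change = 815.1 / 41.23 = 19.770
CG1311 is upregulated.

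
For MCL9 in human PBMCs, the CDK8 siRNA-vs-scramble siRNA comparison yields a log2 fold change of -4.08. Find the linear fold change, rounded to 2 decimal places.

Fold change = 2^(-4.08) = 0.059

0.06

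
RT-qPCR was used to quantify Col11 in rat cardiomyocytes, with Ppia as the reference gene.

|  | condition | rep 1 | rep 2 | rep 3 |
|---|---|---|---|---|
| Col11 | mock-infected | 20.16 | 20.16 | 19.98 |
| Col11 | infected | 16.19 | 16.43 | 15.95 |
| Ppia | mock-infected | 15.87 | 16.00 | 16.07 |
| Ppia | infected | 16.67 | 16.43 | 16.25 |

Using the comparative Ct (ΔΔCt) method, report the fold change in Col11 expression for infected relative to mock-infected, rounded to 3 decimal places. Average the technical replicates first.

Mean Ct: Col11 mock-infected 20.100; Col11 infected 16.190; Ppia mock-infected 15.980; Ppia infected 16.450
ΔCt(mock-infected) = 20.100 − 15.980 = 4.120
ΔCt(infected) = 16.190 − 16.450 = -0.260
ΔΔCt = -0.260 − 4.120 = -4.380
Fold change = 2^(−(-4.380)) = 2^4.380 = 20.8215

20.821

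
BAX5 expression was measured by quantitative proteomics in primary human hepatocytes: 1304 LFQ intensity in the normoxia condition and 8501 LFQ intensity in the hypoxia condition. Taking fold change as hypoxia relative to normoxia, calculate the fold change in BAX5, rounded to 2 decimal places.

Fold change = 8501 / 1304 = 6.519
BAX5 is upregulated.

6.52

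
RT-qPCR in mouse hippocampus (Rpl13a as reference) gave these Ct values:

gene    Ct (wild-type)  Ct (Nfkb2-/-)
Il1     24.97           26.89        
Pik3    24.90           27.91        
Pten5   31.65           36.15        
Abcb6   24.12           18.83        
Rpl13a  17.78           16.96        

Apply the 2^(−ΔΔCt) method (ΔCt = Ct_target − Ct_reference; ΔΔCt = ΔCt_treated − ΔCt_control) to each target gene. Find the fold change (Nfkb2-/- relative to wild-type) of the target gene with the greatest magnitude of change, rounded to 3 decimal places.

Il1: ΔΔCt = (26.89−16.96) − (24.97−17.78) = 9.93 − 7.19 = 2.74; fold change = 2^-2.74 = 0.150
Pik3: ΔΔCt = (27.91−16.96) − (24.90−17.78) = 10.95 − 7.12 = 3.83; fold change = 2^-3.83 = 0.070
Pten5: ΔΔCt = (36.15−16.96) − (31.65−17.78) = 19.19 − 13.87 = 5.32; fold change = 2^-5.32 = 0.025
Abcb6: ΔΔCt = (18.83−16.96) − (24.12−17.78) = 1.87 − 6.34 = -4.47; fold change = 2^4.47 = 22.162
Pten5 has the largest |ΔΔCt| = 5.32.

0.025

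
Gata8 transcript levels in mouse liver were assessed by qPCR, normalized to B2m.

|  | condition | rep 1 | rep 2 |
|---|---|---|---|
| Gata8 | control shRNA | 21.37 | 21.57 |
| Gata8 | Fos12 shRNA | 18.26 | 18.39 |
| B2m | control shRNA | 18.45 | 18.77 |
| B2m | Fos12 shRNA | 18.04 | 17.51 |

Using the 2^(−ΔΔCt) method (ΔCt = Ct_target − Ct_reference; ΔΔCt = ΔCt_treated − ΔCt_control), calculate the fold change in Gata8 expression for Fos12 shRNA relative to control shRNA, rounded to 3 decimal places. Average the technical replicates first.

Mean Ct: Gata8 control shRNA 21.470; Gata8 Fos12 shRNA 18.325; B2m control shRNA 18.610; B2m Fos12 shRNA 17.775
ΔCt(control shRNA) = 21.470 − 18.610 = 2.860
ΔCt(Fos12 shRNA) = 18.325 − 17.775 = 0.550
ΔΔCt = 0.550 − 2.860 = -2.310
Fold change = 2^(−(-2.310)) = 2^2.310 = 4.9588

4.959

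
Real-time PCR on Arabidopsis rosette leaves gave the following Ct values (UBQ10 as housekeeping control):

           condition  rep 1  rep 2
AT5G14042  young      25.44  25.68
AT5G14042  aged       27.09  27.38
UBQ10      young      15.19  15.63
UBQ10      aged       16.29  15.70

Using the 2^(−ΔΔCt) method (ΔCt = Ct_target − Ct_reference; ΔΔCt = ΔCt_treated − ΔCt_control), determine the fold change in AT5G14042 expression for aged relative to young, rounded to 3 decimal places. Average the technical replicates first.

Mean Ct: AT5G14042 young 25.560; AT5G14042 aged 27.235; UBQ10 young 15.410; UBQ10 aged 15.995
ΔCt(young) = 25.560 − 15.410 = 10.150
ΔCt(aged) = 27.235 − 15.995 = 11.240
ΔΔCt = 11.240 − 10.150 = 1.090
Fold change = 2^(−1.090) = 0.4698

0.470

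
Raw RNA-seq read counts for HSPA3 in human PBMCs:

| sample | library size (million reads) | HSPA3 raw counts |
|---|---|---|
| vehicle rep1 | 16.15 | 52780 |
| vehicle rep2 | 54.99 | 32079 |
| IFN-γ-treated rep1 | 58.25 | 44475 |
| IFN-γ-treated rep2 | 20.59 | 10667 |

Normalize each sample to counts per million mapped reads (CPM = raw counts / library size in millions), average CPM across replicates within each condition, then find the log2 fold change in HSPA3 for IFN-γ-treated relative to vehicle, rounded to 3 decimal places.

CPM(vehicle rep1) = 52780 / 16.15 = 3268.1115
CPM(vehicle rep2) = 32079 / 54.99 = 583.3606
CPM(IFN-γ-treated rep1) = 44475 / 58.25 = 763.5193
CPM(IFN-γ-treated rep2) = 10667 / 20.59 = 518.0670
mean CPM(vehicle) = 1925.7360; mean CPM(IFN-γ-treated) = 640.7932
Fold change = 640.7932 / 1925.7360 = 0.33275
log2(0.33275) = -1.5875

-1.587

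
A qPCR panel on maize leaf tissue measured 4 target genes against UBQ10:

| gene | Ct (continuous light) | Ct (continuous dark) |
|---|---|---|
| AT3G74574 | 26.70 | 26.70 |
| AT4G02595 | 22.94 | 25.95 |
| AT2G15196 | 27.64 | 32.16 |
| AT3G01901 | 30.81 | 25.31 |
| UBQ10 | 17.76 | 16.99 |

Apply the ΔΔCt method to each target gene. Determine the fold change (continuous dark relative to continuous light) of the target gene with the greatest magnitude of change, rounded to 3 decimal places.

AT3G74574: ΔΔCt = (26.70−16.99) − (26.70−17.76) = 9.71 − 8.94 = 0.77; fold change = 2^-0.77 = 0.586
AT4G02595: ΔΔCt = (25.95−16.99) − (22.94−17.76) = 8.96 − 5.18 = 3.78; fold change = 2^-3.78 = 0.073
AT2G15196: ΔΔCt = (32.16−16.99) − (27.64−17.76) = 15.17 − 9.88 = 5.29; fold change = 2^-5.29 = 0.026
AT3G01901: ΔΔCt = (25.31−16.99) − (30.81−17.76) = 8.32 − 13.05 = -4.73; fold change = 2^4.73 = 26.538
AT2G15196 has the largest |ΔΔCt| = 5.29.

0.026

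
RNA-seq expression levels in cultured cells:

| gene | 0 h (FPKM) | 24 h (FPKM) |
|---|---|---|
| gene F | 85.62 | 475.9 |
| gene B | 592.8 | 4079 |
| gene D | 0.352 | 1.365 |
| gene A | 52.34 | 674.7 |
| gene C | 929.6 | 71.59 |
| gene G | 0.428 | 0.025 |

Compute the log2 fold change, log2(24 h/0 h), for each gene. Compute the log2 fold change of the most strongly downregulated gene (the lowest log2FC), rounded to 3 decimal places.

-4.098

log2(475.9/85.62) = 2.475  (gene F)
log2(4079/592.8) = 2.783  (gene B)
log2(1.365/0.352) = 1.955  (gene D)
log2(674.7/52.34) = 3.688  (gene A)
log2(71.59/929.6) = -3.699  (gene C)
log2(0.025/0.428) = -4.098  (gene G)
gene G is most strongly downregulated.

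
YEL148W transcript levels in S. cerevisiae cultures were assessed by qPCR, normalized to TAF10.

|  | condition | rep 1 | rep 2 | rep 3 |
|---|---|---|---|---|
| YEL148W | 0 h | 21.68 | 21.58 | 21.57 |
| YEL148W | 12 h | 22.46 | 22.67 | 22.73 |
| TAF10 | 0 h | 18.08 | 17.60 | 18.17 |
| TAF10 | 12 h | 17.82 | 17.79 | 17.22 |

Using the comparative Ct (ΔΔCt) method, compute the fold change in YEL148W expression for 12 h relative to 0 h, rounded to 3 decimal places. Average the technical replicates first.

Mean Ct: YEL148W 0 h 21.610; YEL148W 12 h 22.620; TAF10 0 h 17.950; TAF10 12 h 17.610
ΔCt(0 h) = 21.610 − 17.950 = 3.660
ΔCt(12 h) = 22.620 − 17.610 = 5.010
ΔΔCt = 5.010 − 3.660 = 1.350
Fold change = 2^(−1.350) = 0.3923

0.392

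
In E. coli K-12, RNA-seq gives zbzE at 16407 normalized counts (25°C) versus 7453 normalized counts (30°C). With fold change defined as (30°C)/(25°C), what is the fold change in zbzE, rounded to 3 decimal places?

Fold change = 7453 / 16407 = 0.4543
zbzE is downregulated.

0.454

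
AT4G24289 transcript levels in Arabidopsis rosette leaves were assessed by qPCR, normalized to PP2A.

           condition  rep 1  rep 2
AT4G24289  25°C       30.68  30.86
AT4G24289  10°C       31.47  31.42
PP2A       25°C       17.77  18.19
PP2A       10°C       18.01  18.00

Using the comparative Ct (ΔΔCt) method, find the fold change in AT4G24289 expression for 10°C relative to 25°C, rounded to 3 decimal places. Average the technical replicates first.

0.637

Mean Ct: AT4G24289 25°C 30.770; AT4G24289 10°C 31.445; PP2A 25°C 17.980; PP2A 10°C 18.005
ΔCt(25°C) = 30.770 − 17.980 = 12.790
ΔCt(10°C) = 31.445 − 18.005 = 13.440
ΔΔCt = 13.440 − 12.790 = 0.650
Fold change = 2^(−0.650) = 0.6373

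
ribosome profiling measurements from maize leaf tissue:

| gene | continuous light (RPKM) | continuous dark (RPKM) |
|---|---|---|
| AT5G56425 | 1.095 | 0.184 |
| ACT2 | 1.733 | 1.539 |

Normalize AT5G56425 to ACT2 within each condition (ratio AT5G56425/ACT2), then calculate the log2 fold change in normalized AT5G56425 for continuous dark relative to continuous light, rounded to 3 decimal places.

AT5G56425/ACT2 (continuous light) = 1.095 / 1.733 = 0.63185
AT5G56425/ACT2 (continuous dark) = 0.184 / 1.539 = 0.11956
Fold change = 0.11956 / 0.63185 = 0.1892
log2(0.1892) = -2.4019

-2.402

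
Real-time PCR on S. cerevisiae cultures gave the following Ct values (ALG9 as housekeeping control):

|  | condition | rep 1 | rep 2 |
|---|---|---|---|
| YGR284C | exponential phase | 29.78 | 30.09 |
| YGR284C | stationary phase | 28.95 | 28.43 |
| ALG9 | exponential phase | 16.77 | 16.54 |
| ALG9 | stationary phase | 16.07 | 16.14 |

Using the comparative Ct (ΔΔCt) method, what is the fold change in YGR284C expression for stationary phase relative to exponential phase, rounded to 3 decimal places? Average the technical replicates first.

Mean Ct: YGR284C exponential phase 29.935; YGR284C stationary phase 28.690; ALG9 exponential phase 16.655; ALG9 stationary phase 16.105
ΔCt(exponential phase) = 29.935 − 16.655 = 13.280
ΔCt(stationary phase) = 28.690 − 16.105 = 12.585
ΔΔCt = 12.585 − 13.280 = -0.695
Fold change = 2^(−(-0.695)) = 2^0.695 = 1.6189

1.619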